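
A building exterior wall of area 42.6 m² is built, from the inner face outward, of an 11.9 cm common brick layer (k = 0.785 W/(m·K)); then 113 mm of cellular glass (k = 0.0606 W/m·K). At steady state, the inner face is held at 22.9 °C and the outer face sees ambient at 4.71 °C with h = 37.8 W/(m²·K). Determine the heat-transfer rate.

Q = 379 W

Treat each layer as a resistance in series:
  R_common brick = L/(kA) = 0.119/(0.785·42.6) = 0.003559 K/W
  R_cellular glass = L/(kA) = 0.113/(0.0606·42.6) = 0.04377 K/W
  R_conv,out = 1/(hA) = 1/(37.8·42.6) = 6.210×10^-4 K/W
ΣR = 0.003559 + 0.04377 + 6.210×10^-4 = 0.04795 K/W
Q = ΔT/ΣR = (22.9 °C − 4.71 °C)/0.04795 = 379 W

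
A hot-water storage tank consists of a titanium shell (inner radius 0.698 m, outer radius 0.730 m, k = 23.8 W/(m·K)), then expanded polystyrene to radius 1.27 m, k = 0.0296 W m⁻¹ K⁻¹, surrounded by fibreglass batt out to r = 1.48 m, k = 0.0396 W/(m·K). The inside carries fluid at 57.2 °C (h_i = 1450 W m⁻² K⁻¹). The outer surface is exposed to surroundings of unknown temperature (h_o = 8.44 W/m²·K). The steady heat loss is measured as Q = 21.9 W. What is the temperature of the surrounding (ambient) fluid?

T_out = 17.9 °C

Sum the resistances:
  R_conv,in = 1/(4πr²h) = 1/(4π·0.698²·1450) = 1.126×10^-4 K/W
  R_titanium = (1/0.698 − 1/0.730)/(4πk) = 0.06280/(4π·23.8) = 2.100×10^-4 K/W
  R_expanded polystyrene = (1/0.730 − 1/1.27)/(4πk) = 0.5825/(4π·0.0296) = 1.566 K/W
  R_fibreglass batt = (1/1.27 − 1/1.48)/(4πk) = 0.1117/(4π·0.0396) = 0.2245 K/W
  R_conv,out = 1/(4πr²h) = 1/(4π·1.48²·8.44) = 0.004305 K/W
ΣR = 1.795 K/W
ΔT = Q·ΣR = 21.9 × 1.795 = 39.31 K
Heat flows outward, so T_out = T_in − ΔT = 57.2 − 39.31 = 17.9 °C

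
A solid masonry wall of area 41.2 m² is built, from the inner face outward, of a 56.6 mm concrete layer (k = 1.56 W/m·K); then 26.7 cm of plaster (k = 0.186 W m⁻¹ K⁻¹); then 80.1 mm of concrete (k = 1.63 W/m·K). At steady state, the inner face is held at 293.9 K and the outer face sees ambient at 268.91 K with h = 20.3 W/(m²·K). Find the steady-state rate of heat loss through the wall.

Treat each layer as a resistance in series:
  R_concrete = L/(kA) = 0.0566/(1.56·41.2) = 8.806×10^-4 K/W
  R_plaster = L/(kA) = 0.267/(0.186·41.2) = 0.03484 K/W
  R_concrete = L/(kA) = 0.0801/(1.63·41.2) = 0.001193 K/W
  R_conv,out = 1/(hA) = 1/(20.3·41.2) = 0.001196 K/W
ΣR = 8.806×10^-4 + 0.03484 + 0.001193 + 0.001196 = 0.03811 K/W
Q = ΔT/ΣR = (293.9 K − 268.91 K)/0.03811 = 656 W

Q = 656 W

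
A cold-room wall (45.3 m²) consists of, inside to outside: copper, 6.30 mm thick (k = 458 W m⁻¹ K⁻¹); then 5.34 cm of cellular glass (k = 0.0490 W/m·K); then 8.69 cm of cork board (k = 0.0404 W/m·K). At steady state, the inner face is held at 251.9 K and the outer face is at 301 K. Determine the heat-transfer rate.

Q = 686 W

Resistance network (inner→outer):
  R_copper = L/(kA) = 0.00630/(458·45.3) = 3.037×10^-7 K/W
  R_cellular glass = L/(kA) = 0.0534/(0.0490·45.3) = 0.02406 K/W
  R_cork board = L/(kA) = 0.0869/(0.0404·45.3) = 0.04748 K/W
ΣR = 3.037×10^-7 + 0.02406 + 0.04748 = 0.07154 K/W
Q = ΔT/ΣR = (251.9 K − 301 K)/0.07154 = -686 W
(Negative Q ⇒ heat flows inward; heat gain = 686 W.)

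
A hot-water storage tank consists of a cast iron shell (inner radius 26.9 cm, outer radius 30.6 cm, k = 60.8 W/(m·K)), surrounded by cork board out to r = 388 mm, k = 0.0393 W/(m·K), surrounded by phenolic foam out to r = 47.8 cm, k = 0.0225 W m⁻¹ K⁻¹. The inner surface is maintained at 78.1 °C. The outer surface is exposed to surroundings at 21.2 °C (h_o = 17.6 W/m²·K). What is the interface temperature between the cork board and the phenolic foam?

T = 52.7 °C

Treat each layer as a resistance in series:
  R_cast iron = (1/0.269 − 1/0.306)/(4πk) = 0.4495/(4π·60.8) = 5.883×10^-4 K/W
  R_cork board = (1/0.306 − 1/0.388)/(4πk) = 0.6907/(4π·0.0393) = 1.398 K/W
  R_phenolic foam = (1/0.388 − 1/0.478)/(4πk) = 0.4853/(4π·0.0225) = 1.716 K/W
  R_conv,out = 1/(4πr²h) = 1/(4π·0.478²·17.6) = 0.01979 K/W
ΣR = 5.883×10^-4 + 1.398 + 1.716 + 0.01979 = 3.134 K/W
Q = ΔT/ΣR = (78.1 °C − 21.2 °C)/3.134 = 18.16 W
From the inner boundary to the cork board/phenolic foam interface, ΣR_partial = 1.399 K/W.
T_interface = T_in − Q·ΣR_partial = 78.1 °C − (18.16)(1.399) = 52.7 °C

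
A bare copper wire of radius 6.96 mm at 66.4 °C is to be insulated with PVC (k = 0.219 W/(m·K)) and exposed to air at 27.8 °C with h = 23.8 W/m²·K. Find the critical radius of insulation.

r_cr = 0.920 cm

For a cylinder, r_cr = k_ins/h = 0.219/23.8 = 0.00920 m = 0.920 cm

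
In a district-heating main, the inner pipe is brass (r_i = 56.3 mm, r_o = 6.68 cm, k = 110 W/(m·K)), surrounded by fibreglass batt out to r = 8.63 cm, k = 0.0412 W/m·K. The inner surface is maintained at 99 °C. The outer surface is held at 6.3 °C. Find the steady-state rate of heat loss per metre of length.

Q' = 93.7 W/m

Treat each layer as a resistance in series:
  R'_brass = ln(0.0668/0.0563)/(2πk) = 0.1710/(2π·110) = 2.474×10^-4 m·K/W
  R'_fibreglass batt = ln(0.0863/0.0668)/(2πk) = 0.2561/(2π·0.0412) = 0.9894 m·K/W
ΣR = 2.474×10^-4 + 0.9894 = 0.9896 m·K/W
Q' = ΔT/ΣR = (99 °C − 6.3 °C)/0.9896 = 93.7 W/m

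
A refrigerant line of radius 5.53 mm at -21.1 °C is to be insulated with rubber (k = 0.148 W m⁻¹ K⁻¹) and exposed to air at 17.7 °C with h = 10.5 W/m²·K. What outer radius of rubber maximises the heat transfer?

r_cr = 1.41 cm

For a cylinder, r_cr = k_ins/h = 0.148/10.5 = 0.0141 m = 1.41 cm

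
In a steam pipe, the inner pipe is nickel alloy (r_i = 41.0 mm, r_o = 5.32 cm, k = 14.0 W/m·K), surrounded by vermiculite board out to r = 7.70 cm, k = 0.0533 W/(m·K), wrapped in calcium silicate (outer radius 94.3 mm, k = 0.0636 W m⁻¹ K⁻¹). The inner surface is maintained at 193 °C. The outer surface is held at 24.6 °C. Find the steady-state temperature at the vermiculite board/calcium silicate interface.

T = 77.5 °C

Series thermal resistances, inner to outer:
  R'_nickel alloy = ln(0.0532/0.0410)/(2πk) = 0.2605/(2π·14.0) = 0.002961 m·K/W
  R'_vermiculite board = ln(0.0770/0.0532)/(2πk) = 0.3697/(2π·0.0533) = 1.104 m·K/W
  R'_calcium silicate = ln(0.0943/0.0770)/(2πk) = 0.2027/(2π·0.0636) = 0.5072 m·K/W
ΣR = 0.002961 + 1.104 + 0.5072 = 1.614 m·K/W
Q' = ΔT/ΣR = (193 °C − 24.6 °C)/1.614 = 104.3 W/m
From the inner boundary to the vermiculite board/calcium silicate interface, ΣR_partial = 1.107 m·K/W.
T_interface = T_in − Q'·ΣR_partial = 193 °C − (104.3)(1.107) = 77.5 °C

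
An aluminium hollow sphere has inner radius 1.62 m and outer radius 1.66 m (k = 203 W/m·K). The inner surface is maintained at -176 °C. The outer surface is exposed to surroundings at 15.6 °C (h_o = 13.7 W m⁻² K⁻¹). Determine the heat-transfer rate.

Q = 90.6 kW

Resistance network (inner→outer):
  R_aluminium = (1/1.62 − 1/1.66)/(4πk) = 0.01487/(4π·203) = 5.831×10^-6 K/W
  R_conv,out = 1/(4πr²h) = 1/(4π·1.66²·13.7) = 0.002108 K/W
ΣR = 5.831×10^-6 + 0.002108 = 0.002114 K/W
Q = ΔT/ΣR = (-176 °C − 15.6 °C)/0.002114 = -90600 W
(Negative Q ⇒ heat flows inward; heat gain = 90600 W.)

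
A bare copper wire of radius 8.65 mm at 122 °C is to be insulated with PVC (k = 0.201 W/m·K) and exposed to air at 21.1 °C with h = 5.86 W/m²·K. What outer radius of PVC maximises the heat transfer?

For a cylinder, r_cr = k_ins/h = 0.201/5.86 = 0.0343 m = 3.43 cm

r_cr = 3.43 cm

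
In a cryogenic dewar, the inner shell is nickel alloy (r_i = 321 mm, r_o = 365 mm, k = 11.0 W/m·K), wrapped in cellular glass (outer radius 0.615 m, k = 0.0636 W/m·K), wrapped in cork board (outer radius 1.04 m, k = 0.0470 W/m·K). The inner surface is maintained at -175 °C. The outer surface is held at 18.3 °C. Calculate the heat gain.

Treat each layer as a resistance in series:
  R_nickel alloy = (1/0.321 − 1/0.365)/(4πk) = 0.3755/(4π·11.0) = 0.002717 K/W
  R_cellular glass = (1/0.365 − 1/0.615)/(4πk) = 1.114/(4π·0.0636) = 1.393 K/W
  R_cork board = (1/0.615 − 1/1.04)/(4πk) = 0.6645/(4π·0.0470) = 1.125 K/W
ΣR = 0.002717 + 1.393 + 1.125 = 2.521 K/W
Q = ΔT/ΣR = (-175 °C − 18.3 °C)/2.521 = -76.7 W
(Negative Q ⇒ heat flows inward; heat gain = 76.7 W.)

Q = 76.7 W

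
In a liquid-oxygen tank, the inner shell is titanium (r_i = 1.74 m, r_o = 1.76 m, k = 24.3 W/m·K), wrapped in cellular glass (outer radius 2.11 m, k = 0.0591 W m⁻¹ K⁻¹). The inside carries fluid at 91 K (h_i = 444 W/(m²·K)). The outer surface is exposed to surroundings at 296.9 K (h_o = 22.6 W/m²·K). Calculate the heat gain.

Treat each layer as a resistance in series:
  R_conv,in = 1/(4πr²h) = 1/(4π·1.74²·444) = 5.920×10^-5 K/W
  R_titanium = (1/1.74 − 1/1.76)/(4πk) = 0.006531/(4π·24.3) = 2.139×10^-5 K/W
  R_cellular glass = (1/1.76 − 1/2.11)/(4πk) = 0.09425/(4π·0.0591) = 0.1269 K/W
  R_conv,out = 1/(4πr²h) = 1/(4π·2.11²·22.6) = 7.909×10^-4 K/W
ΣR = 5.920×10^-5 + 2.139×10^-5 + 0.1269 + 7.909×10^-4 = 0.1278 K/W
Q = ΔT/ΣR = (91 K − 296.9 K)/0.1278 = -1610 W
(Negative Q ⇒ heat flows inward; heat gain = 1610 W.)

Q = 1610 W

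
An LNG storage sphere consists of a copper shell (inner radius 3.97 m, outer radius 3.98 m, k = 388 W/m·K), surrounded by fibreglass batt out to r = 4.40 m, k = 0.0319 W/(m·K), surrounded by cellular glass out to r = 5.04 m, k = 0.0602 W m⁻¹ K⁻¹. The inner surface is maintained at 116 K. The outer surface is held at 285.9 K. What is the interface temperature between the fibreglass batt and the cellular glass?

Series thermal resistances, inner to outer:
  R_copper = (1/3.97 − 1/3.98)/(4πk) = 6.329×10^-4/(4π·388) = 1.298×10^-7 K/W
  R_fibreglass batt = (1/3.98 − 1/4.40)/(4πk) = 0.02398/(4π·0.0319) = 0.05983 K/W
  R_cellular glass = (1/4.40 − 1/5.04)/(4πk) = 0.02886/(4π·0.0602) = 0.03815 K/W
ΣR = 1.298×10^-7 + 0.05983 + 0.03815 = 0.09798 K/W
Q = ΔT/ΣR = (116 K − 285.9 K)/0.09798 = -1734 W
From the inner boundary to the fibreglass batt/cellular glass interface, ΣR_partial = 0.05983 K/W.
T_interface = T_in − Q·ΣR_partial = 116 K − (-1734)(0.05983) = 219.7 K

T = 219.7 K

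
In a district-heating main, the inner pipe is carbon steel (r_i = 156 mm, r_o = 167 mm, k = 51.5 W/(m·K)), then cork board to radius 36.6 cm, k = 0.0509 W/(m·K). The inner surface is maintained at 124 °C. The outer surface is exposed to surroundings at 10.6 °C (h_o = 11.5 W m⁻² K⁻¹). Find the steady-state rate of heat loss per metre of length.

Q' = 45.5 W/m

Series thermal resistances, inner to outer:
  R'_carbon steel = ln(0.167/0.156)/(2πk) = 0.06814/(2π·51.5) = 2.106×10^-4 m·K/W
  R'_cork board = ln(0.366/0.167)/(2πk) = 0.7846/(2π·0.0509) = 2.453 m·K/W
  R'_conv,out = 1/(2πr h) = 1/(2π·0.366·11.5) = 0.03781 m·K/W
ΣR = 2.106×10^-4 + 2.453 + 0.03781 = 2.491 m·K/W
Q' = ΔT/ΣR = (124 °C − 10.6 °C)/2.491 = 45.5 W/m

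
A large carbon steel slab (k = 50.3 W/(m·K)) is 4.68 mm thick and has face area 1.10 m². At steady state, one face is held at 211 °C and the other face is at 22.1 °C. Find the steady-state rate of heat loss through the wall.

Q = 2.23×10^6 W

Q = kA·ΔT/L = 50.3 × 1.10 × |211 °C − 22.1 °C| / 0.00468 = 2.23×10^6 W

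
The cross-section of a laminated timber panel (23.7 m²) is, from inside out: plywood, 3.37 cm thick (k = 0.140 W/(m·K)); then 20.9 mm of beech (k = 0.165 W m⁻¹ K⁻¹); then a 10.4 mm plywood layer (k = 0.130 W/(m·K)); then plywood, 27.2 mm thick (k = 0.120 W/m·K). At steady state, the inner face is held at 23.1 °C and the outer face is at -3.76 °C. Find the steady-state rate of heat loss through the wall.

Treat each layer as a resistance in series:
  R_plywood = L/(kA) = 0.0337/(0.140·23.7) = 0.01016 K/W
  R_beech = L/(kA) = 0.0209/(0.165·23.7) = 0.005345 K/W
  R_plywood = L/(kA) = 0.0104/(0.130·23.7) = 0.003376 K/W
  R_plywood = L/(kA) = 0.0272/(0.120·23.7) = 0.009564 K/W
ΣR = 0.01016 + 0.005345 + 0.003376 + 0.009564 = 0.02845 K/W
Q = ΔT/ΣR = (23.1 °C − -3.76 °C)/0.02845 = 944 W

Q = 944 W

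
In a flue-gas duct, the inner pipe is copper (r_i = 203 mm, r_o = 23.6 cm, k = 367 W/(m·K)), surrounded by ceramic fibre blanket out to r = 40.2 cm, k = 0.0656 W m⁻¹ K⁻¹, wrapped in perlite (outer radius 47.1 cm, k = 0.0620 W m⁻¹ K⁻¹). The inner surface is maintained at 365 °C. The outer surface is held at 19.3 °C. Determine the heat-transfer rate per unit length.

Q' = 203 W/m

Series thermal resistances, inner to outer:
  R'_copper = ln(0.236/0.203)/(2πk) = 0.1506/(2π·367) = 6.532×10^-5 m·K/W
  R'_ceramic fibre blanket = ln(0.402/0.236)/(2πk) = 0.5326/(2π·0.0656) = 1.292 m·K/W
  R'_perlite = ln(0.471/0.402)/(2πk) = 0.1584/(2π·0.0620) = 0.4066 m·K/W
ΣR = 6.532×10^-5 + 1.292 + 0.4066 = 1.699 m·K/W
Q' = ΔT/ΣR = (365 °C − 19.3 °C)/1.699 = 203 W/m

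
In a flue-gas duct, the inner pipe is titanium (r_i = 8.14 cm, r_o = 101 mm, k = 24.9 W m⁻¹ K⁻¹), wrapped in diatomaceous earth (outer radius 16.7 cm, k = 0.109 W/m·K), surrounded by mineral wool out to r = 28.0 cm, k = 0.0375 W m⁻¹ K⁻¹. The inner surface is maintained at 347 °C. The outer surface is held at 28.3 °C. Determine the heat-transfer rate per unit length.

Q' = 109 W/m

Treat each layer as a resistance in series:
  R'_titanium = ln(0.101/0.0814)/(2πk) = 0.2157/(2π·24.9) = 0.001379 m·K/W
  R'_diatomaceous earth = ln(0.167/0.101)/(2πk) = 0.5029/(2π·0.109) = 0.7343 m·K/W
  R'_mineral wool = ln(0.280/0.167)/(2πk) = 0.5168/(2π·0.0375) = 2.193 m·K/W
ΣR = 0.001379 + 0.7343 + 2.193 = 2.929 m·K/W
Q' = ΔT/ΣR = (347 °C − 28.3 °C)/2.929 = 109 W/m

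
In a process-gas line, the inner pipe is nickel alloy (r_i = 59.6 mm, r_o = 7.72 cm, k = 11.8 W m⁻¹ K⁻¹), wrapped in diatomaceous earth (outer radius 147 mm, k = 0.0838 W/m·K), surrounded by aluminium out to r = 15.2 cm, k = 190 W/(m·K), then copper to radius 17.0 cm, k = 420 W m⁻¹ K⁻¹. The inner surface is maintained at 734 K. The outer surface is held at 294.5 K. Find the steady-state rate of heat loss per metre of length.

Treat each layer as a resistance in series:
  R'_nickel alloy = ln(0.0772/0.0596)/(2πk) = 0.2587/(2π·11.8) = 0.003490 m·K/W
  R'_diatomaceous earth = ln(0.147/0.0772)/(2πk) = 0.6440/(2π·0.0838) = 1.223 m·K/W
  R'_aluminium = ln(0.152/0.147)/(2πk) = 0.03345/(2π·190) = 2.802×10^-5 m·K/W
  R'_copper = ln(0.170/0.152)/(2πk) = 0.1119/(2π·420) = 4.241×10^-5 m·K/W
ΣR = 0.003490 + 1.223 + 2.802×10^-5 + 4.241×10^-5 = 1.227 m·K/W
Q' = ΔT/ΣR = (734 K − 294.5 K)/1.227 = 358 W/m

Q' = 358 W/m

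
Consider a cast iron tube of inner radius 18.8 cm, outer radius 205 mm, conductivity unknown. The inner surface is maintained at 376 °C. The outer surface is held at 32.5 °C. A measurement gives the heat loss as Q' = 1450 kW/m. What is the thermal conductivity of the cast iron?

k = 58.2 W/m·K

ΣR = ΔT/Q' = |376 − 32.5|/1.45×10^6 = 2.369×10^-4 m·K/W
ln(r₂/r₁)/(2πk) = 2.369×10^-4 ⇒ k = 0.08657/(2π·2.369×10^-4) = 58.2 W/m·K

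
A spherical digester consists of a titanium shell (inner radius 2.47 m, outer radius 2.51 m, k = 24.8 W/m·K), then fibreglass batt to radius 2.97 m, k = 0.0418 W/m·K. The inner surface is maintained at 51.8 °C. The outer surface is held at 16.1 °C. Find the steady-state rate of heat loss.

Resistance network (inner→outer):
  R_titanium = (1/2.47 − 1/2.51)/(4πk) = 0.006452/(4π·24.8) = 2.070×10^-5 K/W
  R_fibreglass batt = (1/2.51 − 1/2.97)/(4πk) = 0.06171/(4π·0.0418) = 0.1175 K/W
ΣR = 2.070×10^-5 + 0.1175 = 0.1175 K/W
Q = ΔT/ΣR = (51.8 °C − 16.1 °C)/0.1175 = 304 W

Q = 304 W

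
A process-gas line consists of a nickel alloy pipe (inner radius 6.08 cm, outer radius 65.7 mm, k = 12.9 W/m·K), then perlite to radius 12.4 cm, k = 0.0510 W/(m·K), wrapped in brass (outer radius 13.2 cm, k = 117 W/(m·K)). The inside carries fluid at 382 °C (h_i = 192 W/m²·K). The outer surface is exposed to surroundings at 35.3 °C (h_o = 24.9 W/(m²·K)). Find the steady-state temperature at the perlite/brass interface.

Resistance network (inner→outer):
  R'_conv,in = 1/(2πr h) = 1/(2π·0.0608·192) = 0.01363 m·K/W
  R'_nickel alloy = ln(0.0657/0.0608)/(2πk) = 0.07751/(2π·12.9) = 9.563×10^-4 m·K/W
  R'_perlite = ln(0.124/0.0657)/(2πk) = 0.6352/(2π·0.0510) = 1.982 m·K/W
  R'_brass = ln(0.132/0.124)/(2πk) = 0.06252/(2π·117) = 8.505×10^-5 m·K/W
  R'_conv,out = 1/(2πr h) = 1/(2π·0.132·24.9) = 0.04842 m·K/W
ΣR = 0.01363 + 9.563×10^-4 + 1.982 + 8.505×10^-5 + 0.04842 = 2.045 m·K/W
Q' = ΔT/ΣR = (382 °C − 35.3 °C)/2.045 = 169.5 W/m
From the inner boundary to the perlite/brass interface, ΣR_partial = 1.997 m·K/W.
T_interface = T_in − Q'·ΣR_partial = 382 °C − (169.5)(1.997) = 43.5 °C

T = 43.5 °C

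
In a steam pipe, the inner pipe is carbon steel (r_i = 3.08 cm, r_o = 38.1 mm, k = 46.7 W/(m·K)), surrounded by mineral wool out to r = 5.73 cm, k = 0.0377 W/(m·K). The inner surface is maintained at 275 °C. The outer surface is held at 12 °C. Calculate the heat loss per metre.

Series thermal resistances, inner to outer:
  R'_carbon steel = ln(0.0381/0.0308)/(2πk) = 0.2127/(2π·46.7) = 7.249×10^-4 m·K/W
  R'_mineral wool = ln(0.0573/0.0381)/(2πk) = 0.4081/(2π·0.0377) = 1.723 m·K/W
ΣR = 7.249×10^-4 + 1.723 = 1.724 m·K/W
Q' = ΔT/ΣR = (275 °C − 12 °C)/1.724 = 153 W/m

Q' = 153 W/m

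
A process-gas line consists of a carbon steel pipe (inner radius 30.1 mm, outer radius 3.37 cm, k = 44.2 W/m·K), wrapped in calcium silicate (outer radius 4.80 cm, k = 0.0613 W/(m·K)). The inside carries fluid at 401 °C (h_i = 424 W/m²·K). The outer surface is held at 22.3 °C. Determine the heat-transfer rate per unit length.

Treat each layer as a resistance in series:
  R'_conv,in = 1/(2πr h) = 1/(2π·0.0301·424) = 0.01247 m·K/W
  R'_carbon steel = ln(0.0337/0.0301)/(2πk) = 0.1130/(2π·44.2) = 4.068×10^-4 m·K/W
  R'_calcium silicate = ln(0.0480/0.0337)/(2πk) = 0.3537/(2π·0.0613) = 0.9183 m·K/W
ΣR = 0.01247 + 4.068×10^-4 + 0.9183 = 0.9312 m·K/W
Q' = ΔT/ΣR = (401 °C − 22.3 °C)/0.9312 = 407 W/m

Q' = 407 W/m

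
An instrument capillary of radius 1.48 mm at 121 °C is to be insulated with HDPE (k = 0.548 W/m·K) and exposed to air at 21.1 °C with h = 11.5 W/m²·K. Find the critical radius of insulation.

For a cylinder, r_cr = k_ins/h = 0.548/11.5 = 0.0477 m = 4.77 cm

r_cr = 4.77 cm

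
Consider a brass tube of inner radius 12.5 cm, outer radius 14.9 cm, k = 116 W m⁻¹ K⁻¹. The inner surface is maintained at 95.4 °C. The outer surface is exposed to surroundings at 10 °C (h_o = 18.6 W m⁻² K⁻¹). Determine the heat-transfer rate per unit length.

Q' = 1480 W/m

Series thermal resistances, inner to outer:
  R'_brass = ln(0.149/0.125)/(2πk) = 0.1756/(2π·116) = 2.410×10^-4 m·K/W
  R'_conv,out = 1/(2πr h) = 1/(2π·0.149·18.6) = 0.05743 m·K/W
ΣR = 2.410×10^-4 + 0.05743 = 0.05767 m·K/W
Q' = ΔT/ΣR = (95.4 °C − 10 °C)/0.05767 = 1480 W/m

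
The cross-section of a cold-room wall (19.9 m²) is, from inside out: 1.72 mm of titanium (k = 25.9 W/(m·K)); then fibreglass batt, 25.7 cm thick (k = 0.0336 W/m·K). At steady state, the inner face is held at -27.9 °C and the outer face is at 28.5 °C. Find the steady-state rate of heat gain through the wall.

Q = 147 W

Resistance network (inner→outer):
  R_titanium = L/(kA) = 0.00172/(25.9·19.9) = 3.337×10^-6 K/W
  R_fibreglass batt = L/(kA) = 0.257/(0.0336·19.9) = 0.3844 K/W
ΣR = 3.337×10^-6 + 0.3844 = 0.3844 K/W
Q = ΔT/ΣR = (-27.9 °C − 28.5 °C)/0.3844 = -147 W
(Negative Q ⇒ heat flows inward; heat gain = 147 W.)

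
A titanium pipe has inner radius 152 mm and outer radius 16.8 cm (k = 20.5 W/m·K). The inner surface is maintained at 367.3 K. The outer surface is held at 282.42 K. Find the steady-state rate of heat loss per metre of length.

Q' = 109 kW/m

Q' = 2πk·ΔT/ln(r₂/r₁) = 2π × 20.5 × 84.88 / ln(0.168/0.152) = 1.09×10^5 W/m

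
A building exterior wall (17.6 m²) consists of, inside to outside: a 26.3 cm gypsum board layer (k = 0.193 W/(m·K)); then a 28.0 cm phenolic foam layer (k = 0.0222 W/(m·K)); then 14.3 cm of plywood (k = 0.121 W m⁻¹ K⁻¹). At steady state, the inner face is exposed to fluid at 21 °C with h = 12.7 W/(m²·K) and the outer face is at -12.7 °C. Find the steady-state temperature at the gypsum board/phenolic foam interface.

T = 17.8 °C

Treat each layer as a resistance in series:
  R_conv,in = 1/(hA) = 1/(12.7·17.6) = 0.004474 K/W
  R_gypsum board = L/(kA) = 0.263/(0.193·17.6) = 0.07743 K/W
  R_phenolic foam = L/(kA) = 0.280/(0.0222·17.6) = 0.7166 K/W
  R_plywood = L/(kA) = 0.143/(0.121·17.6) = 0.06715 K/W
ΣR = 0.004474 + 0.07743 + 0.7166 + 0.06715 = 0.8657 K/W
Q = ΔT/ΣR = (21 °C − -12.7 °C)/0.8657 = 38.93 W
From the inner boundary to the gypsum board/phenolic foam interface, ΣR_partial = 0.08190 K/W.
T_interface = T_in − Q·ΣR_partial = 21 °C − (38.93)(0.08190) = 17.8 °C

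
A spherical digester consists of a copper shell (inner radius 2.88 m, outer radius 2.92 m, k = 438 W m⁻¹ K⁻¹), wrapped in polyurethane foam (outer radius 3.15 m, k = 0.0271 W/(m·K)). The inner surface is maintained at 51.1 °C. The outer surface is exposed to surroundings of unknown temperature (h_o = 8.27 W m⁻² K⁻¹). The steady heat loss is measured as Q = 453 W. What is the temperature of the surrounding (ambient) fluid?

Sum the resistances:
  R_copper = (1/2.88 − 1/2.92)/(4πk) = 0.004756/(4π·438) = 8.642×10^-7 K/W
  R_polyurethane foam = (1/2.92 − 1/3.15)/(4πk) = 0.02501/(4π·0.0271) = 0.07343 K/W
  R_conv,out = 1/(4πr²h) = 1/(4π·3.15²·8.27) = 9.698×10^-4 K/W
ΣR = 0.07440 K/W
ΔT = Q·ΣR = 453 × 0.07440 = 33.70 K
Heat flows outward, so T_out = T_in − ΔT = 51.1 − 33.70 = 17.4 °C

T_out = 17.4 °C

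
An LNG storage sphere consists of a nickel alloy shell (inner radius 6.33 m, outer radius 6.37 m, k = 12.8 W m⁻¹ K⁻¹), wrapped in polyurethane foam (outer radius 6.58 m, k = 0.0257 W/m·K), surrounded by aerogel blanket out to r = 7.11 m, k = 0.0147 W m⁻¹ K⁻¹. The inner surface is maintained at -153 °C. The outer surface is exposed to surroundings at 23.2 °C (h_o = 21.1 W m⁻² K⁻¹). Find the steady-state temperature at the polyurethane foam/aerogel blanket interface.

Series thermal resistances, inner to outer:
  R_nickel alloy = (1/6.33 − 1/6.37)/(4πk) = 9.920×10^-4/(4π·12.8) = 6.167×10^-6 K/W
  R_polyurethane foam = (1/6.37 − 1/6.58)/(4πk) = 0.005010/(4π·0.0257) = 0.01551 K/W
  R_aerogel blanket = (1/6.58 − 1/7.11)/(4πk) = 0.01133/(4π·0.0147) = 0.06133 K/W
  R_conv,out = 1/(4πr²h) = 1/(4π·7.11²·21.1) = 7.461×10^-5 K/W
ΣR = 6.167×10^-6 + 0.01551 + 0.06133 + 7.461×10^-5 = 0.07692 K/W
Q = ΔT/ΣR = (-153 °C − 23.2 °C)/0.07692 = -2291 W
From the inner boundary to the polyurethane foam/aerogel blanket interface, ΣR_partial = 0.01552 K/W.
T_interface = T_in − Q·ΣR_partial = -153 °C − (-2291)(0.01552) = -117 °C

T = -117 °C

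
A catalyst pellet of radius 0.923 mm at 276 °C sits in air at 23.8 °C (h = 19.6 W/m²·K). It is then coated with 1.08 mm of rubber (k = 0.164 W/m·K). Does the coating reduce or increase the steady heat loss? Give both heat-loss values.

Critical radius for a sphere: r_cr = 2k/h = 0.0167 m = 1.67 cm.
Outer radius after coating: r₂ = 9.23×10^-4 + 0.00108 = 0.002003 m.
Since r₁ < r_cr and r₂ ≤ r_cr, the coating moves toward the maximum at r_cr — heat loss rises.
Bare: R = 1/(4πr₁²h) = 4766 K/W; Q = 252.2/4766 = 0.0529 W.
Coated: R = R_cond + R_conv = 1295 K/W; Q = 252.2/1295 = 0.195 W.

increases: 0.0529 → 0.195 W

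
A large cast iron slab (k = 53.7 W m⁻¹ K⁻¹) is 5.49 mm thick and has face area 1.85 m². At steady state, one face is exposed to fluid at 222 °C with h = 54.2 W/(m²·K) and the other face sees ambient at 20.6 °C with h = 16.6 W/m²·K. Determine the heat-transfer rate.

Q = 4.73 kW

Resistance network (inner→outer):
  R_conv,in = 1/(hA) = 1/(54.2·1.85) = 0.009973 K/W
  R_cast iron = L/(kA) = 0.00549/(53.7·1.85) = 5.526×10^-5 K/W
  R_conv,out = 1/(hA) = 1/(16.6·1.85) = 0.03256 K/W
ΣR = 0.009973 + 5.526×10^-5 + 0.03256 = 0.04259 K/W
Q = ΔT/ΣR = (222 °C − 20.6 °C)/0.04259 = 4730 W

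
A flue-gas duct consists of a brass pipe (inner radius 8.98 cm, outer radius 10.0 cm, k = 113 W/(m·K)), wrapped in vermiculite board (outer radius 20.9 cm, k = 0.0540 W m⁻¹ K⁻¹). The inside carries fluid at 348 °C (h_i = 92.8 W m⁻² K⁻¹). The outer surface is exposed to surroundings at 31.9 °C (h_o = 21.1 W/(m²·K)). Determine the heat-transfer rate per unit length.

Series thermal resistances, inner to outer:
  R'_conv,in = 1/(2πr h) = 1/(2π·0.0898·92.8) = 0.01910 m·K/W
  R'_brass = ln(0.100/0.0898)/(2πk) = 0.1076/(2π·113) = 1.515×10^-4 m·K/W
  R'_vermiculite board = ln(0.209/0.100)/(2πk) = 0.7372/(2π·0.0540) = 2.173 m·K/W
  R'_conv,out = 1/(2πr h) = 1/(2π·0.209·21.1) = 0.03609 m·K/W
ΣR = 0.01910 + 1.515×10^-4 + 2.173 + 0.03609 = 2.228 m·K/W
Q' = ΔT/ΣR = (348 °C − 31.9 °C)/2.228 = 142 W/m

Q' = 142 W/m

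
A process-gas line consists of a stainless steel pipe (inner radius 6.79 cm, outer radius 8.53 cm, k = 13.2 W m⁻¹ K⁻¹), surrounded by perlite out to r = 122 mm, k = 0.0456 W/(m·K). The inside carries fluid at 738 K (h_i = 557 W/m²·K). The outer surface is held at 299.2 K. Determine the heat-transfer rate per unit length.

Series thermal resistances, inner to outer:
  R'_conv,in = 1/(2πr h) = 1/(2π·0.0679·557) = 0.004208 m·K/W
  R'_stainless steel = ln(0.0853/0.0679)/(2πk) = 0.2281/(2π·13.2) = 0.002751 m·K/W
  R'_perlite = ln(0.122/0.0853)/(2πk) = 0.3578/(2π·0.0456) = 1.249 m·K/W
ΣR = 0.004208 + 0.002751 + 1.249 = 1.256 m·K/W
Q' = ΔT/ΣR = (738 K − 299.2 K)/1.256 = 349 W/m

Q' = 349 W/m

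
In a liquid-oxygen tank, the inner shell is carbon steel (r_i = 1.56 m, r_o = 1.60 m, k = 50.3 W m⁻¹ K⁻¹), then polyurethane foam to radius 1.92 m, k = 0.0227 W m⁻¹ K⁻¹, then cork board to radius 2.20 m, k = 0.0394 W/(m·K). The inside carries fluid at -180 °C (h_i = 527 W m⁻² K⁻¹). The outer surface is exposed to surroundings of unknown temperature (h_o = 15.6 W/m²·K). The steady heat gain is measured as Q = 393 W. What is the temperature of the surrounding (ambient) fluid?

Series resistances:
  R_conv,in = 1/(4πr²h) = 1/(4π·1.56²·527) = 6.205×10^-5 K/W
  R_carbon steel = (1/1.56 − 1/1.60)/(4πk) = 0.01603/(4π·50.3) = 2.535×10^-5 K/W
  R_polyurethane foam = (1/1.60 − 1/1.92)/(4πk) = 0.1042/(4π·0.0227) = 0.3652 K/W
  R_cork board = (1/1.92 − 1/2.20)/(4πk) = 0.06629/(4π·0.0394) = 0.1339 K/W
  R_conv,out = 1/(4πr²h) = 1/(4π·2.20²·15.6) = 0.001054 K/W
ΣR = 0.5002 K/W
ΔT = Q·ΣR = 393 × 0.5002 = 196.6 K
Heat flows inward, so T_out = T_in + ΔT = -180 + 196.6 = 16.6 °C

T_out = 16.6 °C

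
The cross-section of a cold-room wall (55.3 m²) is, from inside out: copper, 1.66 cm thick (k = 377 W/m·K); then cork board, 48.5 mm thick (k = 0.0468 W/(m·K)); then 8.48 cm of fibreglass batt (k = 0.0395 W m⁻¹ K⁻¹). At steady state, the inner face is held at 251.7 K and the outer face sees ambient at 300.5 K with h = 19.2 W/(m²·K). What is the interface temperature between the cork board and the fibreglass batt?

Series thermal resistances, inner to outer:
  R_copper = L/(kA) = 0.0166/(377·55.3) = 7.962×10^-7 K/W
  R_cork board = L/(kA) = 0.0485/(0.0468·55.3) = 0.01874 K/W
  R_fibreglass batt = L/(kA) = 0.0848/(0.0395·55.3) = 0.03882 K/W
  R_conv,out = 1/(hA) = 1/(19.2·55.3) = 9.418×10^-4 K/W
ΣR = 7.962×10^-7 + 0.01874 + 0.03882 + 9.418×10^-4 = 0.05850 K/W
Q = ΔT/ΣR = (251.7 K − 300.5 K)/0.05850 = -834.2 W
From the inner boundary to the cork board/fibreglass batt interface, ΣR_partial = 0.01874 K/W.
T_interface = T_in − Q·ΣR_partial = 251.7 K − (-834.2)(0.01874) = 267.33 K

T = 267.33 K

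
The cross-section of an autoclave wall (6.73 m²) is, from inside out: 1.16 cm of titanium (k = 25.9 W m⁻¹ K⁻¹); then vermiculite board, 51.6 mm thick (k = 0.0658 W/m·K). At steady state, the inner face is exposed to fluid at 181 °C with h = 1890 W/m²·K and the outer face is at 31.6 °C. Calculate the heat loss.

Treat each layer as a resistance in series:
  R_conv,in = 1/(hA) = 1/(1890·6.73) = 7.862×10^-5 K/W
  R_titanium = L/(kA) = 0.0116/(25.9·6.73) = 6.655×10^-5 K/W
  R_vermiculite board = L/(kA) = 0.0516/(0.0658·6.73) = 0.1165 K/W
ΣR = 7.862×10^-5 + 6.655×10^-5 + 0.1165 = 0.1166 K/W
Q = ΔT/ΣR = (181 °C − 31.6 °C)/0.1166 = 1280 W

Q = 1280 W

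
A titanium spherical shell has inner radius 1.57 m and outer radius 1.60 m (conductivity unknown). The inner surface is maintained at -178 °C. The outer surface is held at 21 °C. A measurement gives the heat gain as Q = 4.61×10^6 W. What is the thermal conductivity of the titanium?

ΣR = ΔT/Q = |-178 − 21|/4.61×10^6 = 4.317×10^-5 K/W
(1/r₁−1/r₂)/(4πk) = 4.317×10^-5 ⇒ k = 0.01194/(4π·4.317×10^-5) = 22.0 W/m·K

k = 22.0 W/m·K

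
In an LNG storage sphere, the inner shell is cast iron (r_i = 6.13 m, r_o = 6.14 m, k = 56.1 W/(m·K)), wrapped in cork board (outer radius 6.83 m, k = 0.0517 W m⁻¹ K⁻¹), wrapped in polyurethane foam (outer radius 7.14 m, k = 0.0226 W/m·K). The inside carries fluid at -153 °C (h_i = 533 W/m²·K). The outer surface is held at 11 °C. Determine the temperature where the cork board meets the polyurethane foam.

Treat each layer as a resistance in series:
  R_conv,in = 1/(4πr²h) = 1/(4π·6.13²·533) = 3.973×10^-6 K/W
  R_cast iron = (1/6.13 − 1/6.14)/(4πk) = 2.657×10^-4/(4π·56.1) = 3.769×10^-7 K/W
  R_cork board = (1/6.14 − 1/6.83)/(4πk) = 0.01645/(4π·0.0517) = 0.02533 K/W
  R_polyurethane foam = (1/6.83 − 1/7.14)/(4πk) = 0.006357/(4π·0.0226) = 0.02238 K/W
ΣR = 3.973×10^-6 + 3.769×10^-7 + 0.02533 + 0.02238 = 0.04771 K/W
Q = ΔT/ΣR = (-153 °C − 11 °C)/0.04771 = -3437 W
From the inner boundary to the cork board/polyurethane foam interface, ΣR_partial = 0.02533 K/W.
T_interface = T_in − Q·ΣR_partial = -153 °C − (-3437)(0.02533) = -65.9 °C

T = -65.9 °C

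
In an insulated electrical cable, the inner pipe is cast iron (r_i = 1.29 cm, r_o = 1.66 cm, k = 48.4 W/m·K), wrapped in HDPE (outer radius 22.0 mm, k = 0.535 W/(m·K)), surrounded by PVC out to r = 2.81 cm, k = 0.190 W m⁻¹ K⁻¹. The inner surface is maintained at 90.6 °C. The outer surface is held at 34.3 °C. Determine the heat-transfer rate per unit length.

Resistance network (inner→outer):
  R'_cast iron = ln(0.0166/0.0129)/(2πk) = 0.2522/(2π·48.4) = 8.292×10^-4 m·K/W
  R'_HDPE = ln(0.0220/0.0166)/(2πk) = 0.2816/(2π·0.535) = 0.08378 m·K/W
  R'_PVC = ln(0.0281/0.0220)/(2πk) = 0.2447/(2π·0.190) = 0.2050 m·K/W
ΣR = 8.292×10^-4 + 0.08378 + 0.2050 = 0.2896 m·K/W
Q' = ΔT/ΣR = (90.6 °C − 34.3 °C)/0.2896 = 194 W/m

Q' = 194 W/m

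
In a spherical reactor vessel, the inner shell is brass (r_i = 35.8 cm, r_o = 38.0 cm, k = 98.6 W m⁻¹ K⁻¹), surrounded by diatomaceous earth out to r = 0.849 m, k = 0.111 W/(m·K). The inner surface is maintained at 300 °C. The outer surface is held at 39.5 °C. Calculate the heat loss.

Series thermal resistances, inner to outer:
  R_brass = (1/0.358 − 1/0.380)/(4πk) = 0.1617/(4π·98.6) = 1.305×10^-4 K/W
  R_diatomaceous earth = (1/0.380 − 1/0.849)/(4πk) = 1.454/(4π·0.111) = 1.042 K/W
ΣR = 1.305×10^-4 + 1.042 = 1.042 K/W
Q = ΔT/ΣR = (300 °C − 39.5 °C)/1.042 = 250 W

Q = 250 W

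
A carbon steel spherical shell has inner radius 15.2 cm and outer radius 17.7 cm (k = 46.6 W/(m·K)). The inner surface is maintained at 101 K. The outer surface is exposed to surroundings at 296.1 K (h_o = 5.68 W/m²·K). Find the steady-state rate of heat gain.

Q = 435 W

Series thermal resistances, inner to outer:
  R_carbon steel = (1/0.152 − 1/0.177)/(4πk) = 0.9292/(4π·46.6) = 0.001587 K/W
  R_conv,out = 1/(4πr²h) = 1/(4π·0.177²·5.68) = 0.4472 K/W
ΣR = 0.001587 + 0.4472 = 0.4488 K/W
Q = ΔT/ΣR = (101 K − 296.1 K)/0.4488 = -435 W
(Negative Q ⇒ heat flows inward; heat gain = 435 W.)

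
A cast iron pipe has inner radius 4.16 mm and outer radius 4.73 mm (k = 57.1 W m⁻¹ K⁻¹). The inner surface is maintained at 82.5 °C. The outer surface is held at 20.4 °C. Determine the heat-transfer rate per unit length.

Q' = 2πk·ΔT/ln(r₂/r₁) = 2π × 57.1 × 62.1 / ln(0.00473/0.00416) = 1.74×10^5 W/m

Q' = 1.74×10^5 W/m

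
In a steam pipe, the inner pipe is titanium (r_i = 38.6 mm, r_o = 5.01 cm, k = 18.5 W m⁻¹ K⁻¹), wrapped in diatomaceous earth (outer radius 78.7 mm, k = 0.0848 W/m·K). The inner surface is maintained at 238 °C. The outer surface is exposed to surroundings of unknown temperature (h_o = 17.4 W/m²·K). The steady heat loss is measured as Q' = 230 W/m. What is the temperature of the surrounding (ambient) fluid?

Series resistances:
  R'_titanium = ln(0.0501/0.0386)/(2πk) = 0.2608/(2π·18.5) = 0.002243 m·K/W
  R'_diatomaceous earth = ln(0.0787/0.0501)/(2πk) = 0.4516/(2π·0.0848) = 0.8476 m·K/W
  R'_conv,out = 1/(2πr h) = 1/(2π·0.0787·17.4) = 0.1162 m·K/W
ΣR = 0.9661 m·K/W
ΔT = Q'·ΣR = 230 × 0.9661 = 222.2 K
Heat flows outward, so T_out = T_in − ΔT = 238 − 222.2 = 15.8 °C

T_out = 15.8 °C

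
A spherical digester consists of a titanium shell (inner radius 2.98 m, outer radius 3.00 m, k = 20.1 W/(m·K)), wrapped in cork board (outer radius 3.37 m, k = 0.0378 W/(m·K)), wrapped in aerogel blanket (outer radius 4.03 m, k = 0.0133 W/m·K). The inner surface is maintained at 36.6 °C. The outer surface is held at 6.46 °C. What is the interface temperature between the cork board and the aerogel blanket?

Series thermal resistances, inner to outer:
  R_titanium = (1/2.98 − 1/3.00)/(4πk) = 0.002237/(4π·20.1) = 8.857×10^-6 K/W
  R_cork board = (1/3.00 − 1/3.37)/(4πk) = 0.03660/(4π·0.0378) = 0.07705 K/W
  R_aerogel blanket = (1/3.37 − 1/4.03)/(4πk) = 0.04860/(4π·0.0133) = 0.2908 K/W
ΣR = 8.857×10^-6 + 0.07705 + 0.2908 = 0.3679 K/W
Q = ΔT/ΣR = (36.6 °C − 6.46 °C)/0.3679 = 81.92 W
From the inner boundary to the cork board/aerogel blanket interface, ΣR_partial = 0.07706 K/W.
T_interface = T_in − Q·ΣR_partial = 36.6 °C − (81.92)(0.07706) = 30.3 °C

T = 30.3 °C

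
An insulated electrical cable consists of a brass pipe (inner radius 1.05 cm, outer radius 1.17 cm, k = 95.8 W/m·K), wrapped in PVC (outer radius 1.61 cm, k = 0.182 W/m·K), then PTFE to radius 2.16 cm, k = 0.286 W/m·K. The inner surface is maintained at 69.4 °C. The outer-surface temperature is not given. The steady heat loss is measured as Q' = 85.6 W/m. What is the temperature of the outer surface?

T_out = 31.5 °C

Sum the resistances:
  R'_brass = ln(0.0117/0.0105)/(2πk) = 0.1082/(2π·95.8) = 1.798×10^-4 m·K/W
  R'_PVC = ln(0.0161/0.0117)/(2πk) = 0.3192/(2π·0.182) = 0.2792 m·K/W
  R'_PTFE = ln(0.0216/0.0161)/(2πk) = 0.2939/(2π·0.286) = 0.1635 m·K/W
ΣR = 0.4429 m·K/W
ΔT = Q'·ΣR = 85.6 × 0.4429 = 37.91 K
Heat flows outward, so T_out = T_in − ΔT = 69.4 − 37.91 = 31.5 °C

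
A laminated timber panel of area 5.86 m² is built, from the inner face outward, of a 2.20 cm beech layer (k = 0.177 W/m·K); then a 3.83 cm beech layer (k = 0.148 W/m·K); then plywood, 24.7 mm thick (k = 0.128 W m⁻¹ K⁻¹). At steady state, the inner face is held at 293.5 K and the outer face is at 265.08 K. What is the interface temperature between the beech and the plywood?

Resistance network (inner→outer):
  R_beech = L/(kA) = 0.0220/(0.177·5.86) = 0.02121 K/W
  R_beech = L/(kA) = 0.0383/(0.148·5.86) = 0.04416 K/W
  R_plywood = L/(kA) = 0.0247/(0.128·5.86) = 0.03293 K/W
ΣR = 0.02121 + 0.04416 + 0.03293 = 0.09830 K/W
Q = ΔT/ΣR = (293.5 K − 265.08 K)/0.09830 = 289.1 W
From the inner boundary to the beech/plywood interface, ΣR_partial = 0.06537 K/W.
T_interface = T_in − Q·ΣR_partial = 293.5 K − (289.1)(0.06537) = 274.60 K

T = 274.60 K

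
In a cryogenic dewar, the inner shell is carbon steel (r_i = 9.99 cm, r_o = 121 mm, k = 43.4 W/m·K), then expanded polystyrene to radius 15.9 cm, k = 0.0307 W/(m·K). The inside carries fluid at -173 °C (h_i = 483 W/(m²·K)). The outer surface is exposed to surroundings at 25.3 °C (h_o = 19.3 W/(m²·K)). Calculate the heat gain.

Q = 37.4 W

Treat each layer as a resistance in series:
  R_conv,in = 1/(4πr²h) = 1/(4π·0.0999²·483) = 0.01651 K/W
  R_carbon steel = (1/0.0999 − 1/0.121)/(4πk) = 1.746/(4π·43.4) = 0.003201 K/W
  R_expanded polystyrene = (1/0.121 − 1/0.159)/(4πk) = 1.975/(4π·0.0307) = 5.120 K/W
  R_conv,out = 1/(4πr²h) = 1/(4π·0.159²·19.3) = 0.1631 K/W
ΣR = 0.01651 + 0.003201 + 5.120 + 0.1631 = 5.303 K/W
Q = ΔT/ΣR = (-173 °C − 25.3 °C)/5.303 = -37.4 W
(Negative Q ⇒ heat flows inward; heat gain = 37.4 W.)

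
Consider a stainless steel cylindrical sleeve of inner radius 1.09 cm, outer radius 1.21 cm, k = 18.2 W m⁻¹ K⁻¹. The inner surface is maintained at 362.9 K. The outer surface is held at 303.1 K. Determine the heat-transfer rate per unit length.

Q' = 65500 W/m

Q' = 2πk·ΔT/ln(r₂/r₁) = 2π × 18.2 × 59.8 / ln(0.0121/0.0109) = 65500 W/m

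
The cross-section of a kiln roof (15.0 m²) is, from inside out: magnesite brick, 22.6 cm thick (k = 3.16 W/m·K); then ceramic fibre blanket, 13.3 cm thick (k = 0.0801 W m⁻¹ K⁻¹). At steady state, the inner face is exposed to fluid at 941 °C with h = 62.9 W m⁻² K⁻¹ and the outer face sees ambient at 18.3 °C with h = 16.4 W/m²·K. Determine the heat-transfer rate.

Q = 7.65 kW

Resistance network (inner→outer):
  R_conv,in = 1/(hA) = 1/(62.9·15.0) = 0.001060 K/W
  R_magnesite brick = L/(kA) = 0.226/(3.16·15.0) = 0.004768 K/W
  R_ceramic fibre blanket = L/(kA) = 0.133/(0.0801·15.0) = 0.1107 K/W
  R_conv,out = 1/(hA) = 1/(16.4·15.0) = 0.004065 K/W
ΣR = 0.001060 + 0.004768 + 0.1107 + 0.004065 = 0.1206 K/W
Q = ΔT/ΣR = (941 °C − 18.3 °C)/0.1206 = 7650 W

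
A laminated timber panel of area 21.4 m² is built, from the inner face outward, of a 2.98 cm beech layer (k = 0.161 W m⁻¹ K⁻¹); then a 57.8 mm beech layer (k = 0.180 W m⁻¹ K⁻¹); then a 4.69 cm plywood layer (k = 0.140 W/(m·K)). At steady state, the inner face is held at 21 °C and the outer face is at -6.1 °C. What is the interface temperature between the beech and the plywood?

T = 4.69 °C

Treat each layer as a resistance in series:
  R_beech = L/(kA) = 0.0298/(0.161·21.4) = 0.008649 K/W
  R_beech = L/(kA) = 0.0578/(0.180·21.4) = 0.01501 K/W
  R_plywood = L/(kA) = 0.0469/(0.140·21.4) = 0.01565 K/W
ΣR = 0.008649 + 0.01501 + 0.01565 = 0.03931 K/W
Q = ΔT/ΣR = (21 °C − -6.1 °C)/0.03931 = 689.4 W
From the inner boundary to the beech/plywood interface, ΣR_partial = 0.02366 K/W.
T_interface = T_in − Q·ΣR_partial = 21 °C − (689.4)(0.02366) = 4.69 °C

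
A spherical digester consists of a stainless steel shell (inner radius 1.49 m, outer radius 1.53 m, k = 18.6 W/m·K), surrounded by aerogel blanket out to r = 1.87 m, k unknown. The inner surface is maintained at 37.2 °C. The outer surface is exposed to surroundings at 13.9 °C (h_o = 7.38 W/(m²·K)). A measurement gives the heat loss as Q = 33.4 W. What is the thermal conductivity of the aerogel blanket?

k = 0.0136 W/m·K

ΣR = ΔT/Q = |37.2 − 13.9|/33.4 = 0.6976 K/W
Known resistances:
  R_stainless steel = (1/1.49 − 1/1.53)/(4πk) = 0.01755/(4π·18.6) = 7.507×10^-5 K/W
  R_conv,out = 1/(4πr²h) = 1/(4π·1.87²·7.38) = 0.003084 K/W
R_aerogel blanket = ΣR − ΣR_known = 0.6976 − 0.003159 = 0.6944 K/W
(1/r₁−1/r₂)/(4πk) = 0.6944 ⇒ k = 0.1188/(4π·0.6944) = 0.0136 W/m·K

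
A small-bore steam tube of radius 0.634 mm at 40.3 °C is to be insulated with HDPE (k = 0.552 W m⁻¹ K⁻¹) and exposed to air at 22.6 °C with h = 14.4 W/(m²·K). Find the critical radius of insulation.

r_cr = 3.83 cm

For a cylinder, r_cr = k_ins/h = 0.552/14.4 = 0.0383 m = 3.83 cm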